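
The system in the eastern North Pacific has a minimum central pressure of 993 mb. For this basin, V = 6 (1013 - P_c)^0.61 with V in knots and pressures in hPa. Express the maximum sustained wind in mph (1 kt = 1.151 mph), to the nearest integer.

ΔP = 1013 − 993 = 20 mb.
V ≈ 6 × 20^0.61 = 6 × 6.218 ≈ 37.306 kt.
37.306 × 1.151 ≈ 42.94 mph → 43 mph.

43 mph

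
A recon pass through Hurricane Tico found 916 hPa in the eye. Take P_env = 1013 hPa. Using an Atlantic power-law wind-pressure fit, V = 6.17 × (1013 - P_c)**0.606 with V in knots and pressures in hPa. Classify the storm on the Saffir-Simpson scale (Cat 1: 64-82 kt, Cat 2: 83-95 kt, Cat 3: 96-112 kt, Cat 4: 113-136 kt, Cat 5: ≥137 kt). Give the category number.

ΔP = 1013 − 916 = 97 hPa.
V ≈ 6.17 × 97^0.606 = 6.17 × 15.99 ≈ 99 kt.
99 kt falls in the Category 3 band.

3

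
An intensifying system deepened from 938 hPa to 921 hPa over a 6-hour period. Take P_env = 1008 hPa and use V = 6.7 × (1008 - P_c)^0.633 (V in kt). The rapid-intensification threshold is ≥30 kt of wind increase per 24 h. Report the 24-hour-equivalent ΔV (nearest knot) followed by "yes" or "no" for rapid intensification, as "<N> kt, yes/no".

58 kt, yes

V₁: ΔP = 70, V ≈ 6.7 × 70^0.633 ≈ 98.63 kt.
V₂: ΔP = 87, V ≈ 6.7 × 87^0.633 ≈ 113.19 kt.
ΔV over 6 h = 14.56 kt → 24 h equivalent = 14.56 × 24/6 ≈ 58.24 kt.
58 kt ≥ 30 kt ⇒ rapid intensification.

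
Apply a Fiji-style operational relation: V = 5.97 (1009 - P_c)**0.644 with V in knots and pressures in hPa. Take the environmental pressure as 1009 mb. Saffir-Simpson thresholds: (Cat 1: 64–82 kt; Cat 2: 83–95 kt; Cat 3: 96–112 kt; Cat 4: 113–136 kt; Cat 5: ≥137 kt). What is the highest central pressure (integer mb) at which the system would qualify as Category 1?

969 mb

Category 1 begins at V = 64 kt.
Required ΔP = (64/5.97)^(1/0.644) = 10.720^1.553 ≈ 39.78 mb.
P_c ≤ 1009 − 39.78 = 969.22, so the highest integer P_c is 969 mb.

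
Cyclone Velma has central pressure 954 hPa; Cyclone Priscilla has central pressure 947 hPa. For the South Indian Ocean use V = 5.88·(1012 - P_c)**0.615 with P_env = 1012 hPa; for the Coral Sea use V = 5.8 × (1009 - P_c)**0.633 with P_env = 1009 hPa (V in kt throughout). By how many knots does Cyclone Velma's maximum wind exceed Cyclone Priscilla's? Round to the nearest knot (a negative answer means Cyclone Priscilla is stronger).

Cyclone Velma: ΔP = 58; V ≈ 5.88 × 58^0.615 ≈ 71.43 kt.
Cyclone Priscilla: ΔP = 62; V ≈ 5.8 × 62^0.633 ≈ 79.07 kt.
Difference ≈ 71.43 − 79.07 = -7.64 → -8 kt.

-8 kt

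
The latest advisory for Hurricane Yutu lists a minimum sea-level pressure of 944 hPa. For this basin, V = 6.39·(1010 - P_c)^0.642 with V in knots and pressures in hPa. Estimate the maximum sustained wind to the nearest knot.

94 kt

ΔP = 1010 − 944 = 66 hPa.
66^0.642 ≈ 14.728.
V ≈ 6.39 × 14.728 ≈ 94.1 kt.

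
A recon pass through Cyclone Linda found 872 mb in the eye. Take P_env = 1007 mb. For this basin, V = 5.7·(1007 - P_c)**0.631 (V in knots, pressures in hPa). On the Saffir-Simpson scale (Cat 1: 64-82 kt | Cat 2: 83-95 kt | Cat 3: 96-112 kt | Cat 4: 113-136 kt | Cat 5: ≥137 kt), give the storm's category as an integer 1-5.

ΔP = 1007 − 872 = 135 mb.
V ≈ 5.7 × 135^0.631 = 5.7 × 22.09 ≈ 126 kt.
126 kt falls in the Category 4 band.

4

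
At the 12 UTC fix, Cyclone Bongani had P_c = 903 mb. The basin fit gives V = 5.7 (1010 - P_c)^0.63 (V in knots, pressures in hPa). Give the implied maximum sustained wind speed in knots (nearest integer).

108 kt

ΔP = 1010 − 903 = 107 mb.
107^0.63 ≈ 18.989.
V ≈ 5.7 × 18.989 ≈ 108.2 kt.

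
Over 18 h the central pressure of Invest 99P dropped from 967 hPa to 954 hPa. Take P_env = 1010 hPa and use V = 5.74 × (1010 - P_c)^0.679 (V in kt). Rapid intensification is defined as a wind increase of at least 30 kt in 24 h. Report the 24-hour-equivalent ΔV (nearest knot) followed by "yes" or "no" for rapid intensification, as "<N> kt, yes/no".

19 kt, no

V₁: ΔP = 43, V ≈ 5.74 × 43^0.679 ≈ 73.80 kt.
V₂: ΔP = 56, V ≈ 5.74 × 56^0.679 ≈ 88.29 kt.
ΔV over 18 h = 14.49 kt → 24 h equivalent = 14.49 × 24/18 ≈ 19.32 kt.
19 kt < 30 kt ⇒ not rapid intensification.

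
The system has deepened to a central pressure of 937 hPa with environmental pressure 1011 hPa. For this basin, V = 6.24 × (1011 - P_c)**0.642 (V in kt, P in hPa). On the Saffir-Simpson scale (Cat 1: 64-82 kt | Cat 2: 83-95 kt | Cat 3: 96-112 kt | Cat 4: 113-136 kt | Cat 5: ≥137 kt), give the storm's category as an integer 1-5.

3

ΔP = 1011 − 937 = 74 hPa.
V ≈ 6.24 × 74^0.642 = 6.24 × 15.85 ≈ 99 kt.
99 kt falls in the Category 3 band.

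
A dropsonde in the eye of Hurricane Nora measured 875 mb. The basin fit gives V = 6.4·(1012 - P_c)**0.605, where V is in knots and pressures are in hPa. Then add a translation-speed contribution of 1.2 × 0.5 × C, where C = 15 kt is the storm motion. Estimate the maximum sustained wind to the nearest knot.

135 kt

ΔP = 1012 − 875 = 137 mb.
137^0.605 ≈ 19.621.
V ≈ 6.4 × 19.621 ≈ 125.6 kt.
Translation term: 1.2 × 0.5 × 15 = 9 kt.
Corrected V ≈ 134.6 kt → 135 kt.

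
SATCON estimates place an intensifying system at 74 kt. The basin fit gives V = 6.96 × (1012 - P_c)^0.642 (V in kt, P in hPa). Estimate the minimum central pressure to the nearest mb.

ΔP = (V / 6.96)^(1/0.642) = (74/6.96)^1.558.
74/6.96 = 10.632; 10.632^1.558 ≈ 39.73 mb.
P_c = 1012 − 39.73 = 972.27 ≈ 972 mb.

972 mb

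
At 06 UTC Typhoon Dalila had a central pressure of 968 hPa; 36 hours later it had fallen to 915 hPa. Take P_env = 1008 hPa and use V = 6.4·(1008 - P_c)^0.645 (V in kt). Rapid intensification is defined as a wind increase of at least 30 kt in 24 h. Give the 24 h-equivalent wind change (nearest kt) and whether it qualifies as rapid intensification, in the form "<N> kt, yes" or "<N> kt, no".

33 kt, yes

V₁: ΔP = 40, V ≈ 6.4 × 40^0.645 ≈ 69.10 kt.
V₂: ΔP = 93, V ≈ 6.4 × 93^0.645 ≈ 119.08 kt.
ΔV over 36 h = 49.98 kt → 24 h equivalent = 49.98 × 24/36 ≈ 33.32 kt.
33 kt ≥ 30 kt ⇒ rapid intensification.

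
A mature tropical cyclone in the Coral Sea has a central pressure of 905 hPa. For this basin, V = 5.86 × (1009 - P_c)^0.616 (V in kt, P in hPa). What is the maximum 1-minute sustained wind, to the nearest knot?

ΔP = 1009 − 905 = 104 hPa.
104^0.616 ≈ 17.478.
V ≈ 5.86 × 17.478 ≈ 102.4 kt.

102 kt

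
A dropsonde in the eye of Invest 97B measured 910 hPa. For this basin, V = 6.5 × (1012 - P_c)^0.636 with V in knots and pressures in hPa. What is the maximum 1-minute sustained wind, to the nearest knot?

ΔP = 1012 − 910 = 102 hPa.
102^0.636 ≈ 18.944.
V ≈ 6.5 × 18.944 ≈ 123.1 kt.

123 kt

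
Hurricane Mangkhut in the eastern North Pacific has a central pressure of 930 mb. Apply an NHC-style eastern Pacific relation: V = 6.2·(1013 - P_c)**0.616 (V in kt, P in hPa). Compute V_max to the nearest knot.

ΔP = 1013 − 930 = 83 mb.
83^0.616 ≈ 15.211.
V ≈ 6.2 × 15.211 ≈ 94.3 kt.

94 kt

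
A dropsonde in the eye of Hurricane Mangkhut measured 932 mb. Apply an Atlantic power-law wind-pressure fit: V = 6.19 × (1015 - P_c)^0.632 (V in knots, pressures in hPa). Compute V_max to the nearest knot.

101 kt

ΔP = 1015 − 932 = 83 mb.
83^0.632 ≈ 16.325.
V ≈ 6.19 × 16.325 ≈ 101.1 kt.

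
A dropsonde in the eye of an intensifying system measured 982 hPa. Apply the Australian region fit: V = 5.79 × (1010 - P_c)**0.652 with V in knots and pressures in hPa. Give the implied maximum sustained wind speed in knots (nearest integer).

ΔP = 1010 − 982 = 28 hPa.
28^0.652 ≈ 8.781.
V ≈ 5.79 × 8.781 ≈ 50.8 kt.

51 kt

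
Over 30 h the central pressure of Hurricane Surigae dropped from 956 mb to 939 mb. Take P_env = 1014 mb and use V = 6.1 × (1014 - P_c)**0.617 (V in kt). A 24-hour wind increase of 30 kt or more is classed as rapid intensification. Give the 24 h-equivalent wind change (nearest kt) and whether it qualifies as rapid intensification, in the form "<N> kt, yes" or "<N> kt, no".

V₁: ΔP = 58, V ≈ 6.1 × 58^0.617 ≈ 74.71 kt.
V₂: ΔP = 75, V ≈ 6.1 × 75^0.617 ≈ 87.55 kt.
ΔV over 30 h = 12.84 kt → 24 h equivalent = 12.84 × 24/30 ≈ 10.27 kt.
10 kt < 30 kt ⇒ not rapid intensification.

10 kt, no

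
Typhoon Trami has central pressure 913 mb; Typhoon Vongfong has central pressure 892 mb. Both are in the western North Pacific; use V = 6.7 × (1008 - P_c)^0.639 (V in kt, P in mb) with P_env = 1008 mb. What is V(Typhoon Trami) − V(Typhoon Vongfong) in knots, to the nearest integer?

Typhoon Trami: ΔP = 95; V ≈ 6.7 × 95^0.639 ≈ 122.98 kt.
Typhoon Vongfong: ΔP = 116; V ≈ 6.7 × 116^0.639 ≈ 139.72 kt.
Difference ≈ 122.98 − 139.72 = -16.74 → -17 kt.

-17 kt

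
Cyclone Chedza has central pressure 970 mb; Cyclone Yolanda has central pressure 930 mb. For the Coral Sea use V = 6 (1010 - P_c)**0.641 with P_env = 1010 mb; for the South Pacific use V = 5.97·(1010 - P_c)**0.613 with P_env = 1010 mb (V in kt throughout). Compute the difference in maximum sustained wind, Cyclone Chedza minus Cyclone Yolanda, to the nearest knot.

Cyclone Chedza: ΔP = 40; V ≈ 6 × 40^0.641 ≈ 63.84 kt.
Cyclone Yolanda: ΔP = 80; V ≈ 5.97 × 80^0.613 ≈ 87.61 kt.
Difference ≈ 63.84 − 87.61 = -23.77 → -24 kt.

-24 kt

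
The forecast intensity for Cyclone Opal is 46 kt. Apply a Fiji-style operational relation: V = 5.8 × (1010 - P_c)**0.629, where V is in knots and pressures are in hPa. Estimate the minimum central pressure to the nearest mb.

ΔP = (V / 5.8)^(1/0.629) = (46/5.8)^1.590.
46/5.8 = 7.931; 7.931^1.590 ≈ 26.90 mb.
P_c = 1010 − 26.90 = 983.10 ≈ 983 mb.

983 mb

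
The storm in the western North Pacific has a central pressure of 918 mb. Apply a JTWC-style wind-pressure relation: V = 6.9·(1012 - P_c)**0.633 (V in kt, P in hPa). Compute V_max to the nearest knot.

ΔP = 1012 − 918 = 94 mb.
94^0.633 ≈ 17.741.
V ≈ 6.9 × 17.741 ≈ 122.4 kt.

122 kt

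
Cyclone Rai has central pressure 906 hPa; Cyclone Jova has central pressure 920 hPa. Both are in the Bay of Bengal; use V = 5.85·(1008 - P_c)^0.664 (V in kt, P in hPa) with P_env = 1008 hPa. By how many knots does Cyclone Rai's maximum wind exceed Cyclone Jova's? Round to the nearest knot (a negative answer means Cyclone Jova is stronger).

12 kt

Cyclone Rai: ΔP = 102; V ≈ 5.85 × 102^0.664 ≈ 126.14 kt.
Cyclone Jova: ΔP = 88; V ≈ 5.85 × 88^0.664 ≈ 114.36 kt.
Difference ≈ 126.14 − 114.36 = 11.78 → 12 kt.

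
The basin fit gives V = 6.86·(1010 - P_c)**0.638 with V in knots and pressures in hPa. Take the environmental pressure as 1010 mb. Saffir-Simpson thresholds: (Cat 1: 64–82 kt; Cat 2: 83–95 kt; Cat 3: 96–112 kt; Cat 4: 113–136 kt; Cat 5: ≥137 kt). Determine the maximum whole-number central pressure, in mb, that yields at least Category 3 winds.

947 mb

Category 3 begins at V = 96 kt.
Required ΔP = (96/6.86)^(1/0.638) = 13.994^1.567 ≈ 62.54 mb.
P_c ≤ 1010 − 62.54 = 947.46, so the highest integer P_c is 947 mb.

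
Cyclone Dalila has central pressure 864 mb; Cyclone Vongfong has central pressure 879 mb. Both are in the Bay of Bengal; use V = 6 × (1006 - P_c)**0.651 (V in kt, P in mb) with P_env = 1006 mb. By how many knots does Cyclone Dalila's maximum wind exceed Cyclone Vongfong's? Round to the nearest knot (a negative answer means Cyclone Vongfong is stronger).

Cyclone Dalila: ΔP = 142; V ≈ 6 × 142^0.651 ≈ 151.11 kt.
Cyclone Vongfong: ΔP = 127; V ≈ 6 × 127^0.651 ≈ 140.52 kt.
Difference ≈ 151.11 − 140.52 = 10.59 → 11 kt.

11 kt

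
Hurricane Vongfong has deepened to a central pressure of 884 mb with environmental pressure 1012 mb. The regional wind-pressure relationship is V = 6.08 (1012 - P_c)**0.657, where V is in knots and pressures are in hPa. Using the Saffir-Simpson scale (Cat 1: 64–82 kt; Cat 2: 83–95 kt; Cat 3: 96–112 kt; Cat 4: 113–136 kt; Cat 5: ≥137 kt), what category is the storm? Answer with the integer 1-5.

ΔP = 1012 − 884 = 128 mb.
V ≈ 6.08 × 128^0.657 = 6.08 × 24.23 ≈ 147 kt.
147 kt falls in the Category 5 band.

5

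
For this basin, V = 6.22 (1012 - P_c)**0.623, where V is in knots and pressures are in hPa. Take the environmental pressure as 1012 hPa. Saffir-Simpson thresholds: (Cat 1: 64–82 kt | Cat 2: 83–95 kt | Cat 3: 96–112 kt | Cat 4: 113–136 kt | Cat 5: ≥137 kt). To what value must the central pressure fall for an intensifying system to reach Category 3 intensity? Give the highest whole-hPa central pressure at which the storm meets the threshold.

931 hPa

Category 3 begins at V = 96 kt.
Required ΔP = (96/6.22)^(1/0.623) = 15.434^1.605 ≈ 80.85 hPa.
P_c ≤ 1012 − 80.85 = 931.15, so the highest integer P_c is 931 hPa.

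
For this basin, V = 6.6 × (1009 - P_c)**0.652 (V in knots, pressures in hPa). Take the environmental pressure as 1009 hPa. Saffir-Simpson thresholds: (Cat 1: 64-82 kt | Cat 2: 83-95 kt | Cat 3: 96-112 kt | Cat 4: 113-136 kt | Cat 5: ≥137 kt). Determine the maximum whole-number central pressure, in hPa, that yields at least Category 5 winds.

904 hPa

Category 5 begins at V = 137 kt.
Required ΔP = (137/6.6)^(1/0.652) = 20.758^1.534 ≈ 104.76 hPa.
P_c ≤ 1009 − 104.76 = 904.24, so the highest integer P_c is 904 hPa.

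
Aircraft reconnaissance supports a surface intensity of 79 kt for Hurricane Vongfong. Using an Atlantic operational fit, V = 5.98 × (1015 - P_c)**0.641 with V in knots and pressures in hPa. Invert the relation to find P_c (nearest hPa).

ΔP = (V / 5.98)^(1/0.641) = (79/5.98)^1.560.
79/5.98 = 13.211; 13.211^1.560 ≈ 56.07 hPa.
P_c = 1015 − 56.07 = 958.93 ≈ 959 hPa.

959 hPa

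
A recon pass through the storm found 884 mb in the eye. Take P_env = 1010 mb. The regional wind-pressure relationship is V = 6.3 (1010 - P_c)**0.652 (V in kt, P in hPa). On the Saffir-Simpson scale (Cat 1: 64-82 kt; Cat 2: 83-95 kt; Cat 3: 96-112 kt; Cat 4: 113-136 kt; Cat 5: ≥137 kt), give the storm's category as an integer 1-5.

ΔP = 1010 − 884 = 126 mb.
V ≈ 6.3 × 126^0.652 = 6.3 × 23.41 ≈ 147 kt.
147 kt falls in the Category 5 band.

5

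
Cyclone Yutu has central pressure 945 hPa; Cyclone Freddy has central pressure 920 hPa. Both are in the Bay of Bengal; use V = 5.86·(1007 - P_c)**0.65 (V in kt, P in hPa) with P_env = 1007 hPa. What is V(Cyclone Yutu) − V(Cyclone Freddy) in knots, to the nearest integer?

-21 kt

Cyclone Yutu: ΔP = 62; V ≈ 5.86 × 62^0.65 ≈ 85.69 kt.
Cyclone Freddy: ΔP = 87; V ≈ 5.86 × 87^0.65 ≈ 106.80 kt.
Difference ≈ 85.69 − 106.80 = -21.11 → -21 kt.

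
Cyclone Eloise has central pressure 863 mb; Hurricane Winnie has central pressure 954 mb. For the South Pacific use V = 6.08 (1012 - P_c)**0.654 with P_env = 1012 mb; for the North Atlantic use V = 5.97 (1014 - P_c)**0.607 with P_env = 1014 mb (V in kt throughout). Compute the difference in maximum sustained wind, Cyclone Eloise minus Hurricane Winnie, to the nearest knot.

89 kt

Cyclone Eloise: ΔP = 149; V ≈ 6.08 × 149^0.654 ≈ 160.39 kt.
Hurricane Winnie: ΔP = 60; V ≈ 5.97 × 60^0.607 ≈ 71.67 kt.
Difference ≈ 160.39 − 71.67 = 88.72 → 89 kt.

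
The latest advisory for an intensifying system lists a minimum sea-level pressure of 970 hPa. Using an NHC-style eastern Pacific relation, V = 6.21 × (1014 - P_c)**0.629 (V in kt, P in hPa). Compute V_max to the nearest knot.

67 kt

ΔP = 1014 − 970 = 44 hPa.
44^0.629 ≈ 10.808.
V ≈ 6.21 × 10.808 ≈ 67.1 kt.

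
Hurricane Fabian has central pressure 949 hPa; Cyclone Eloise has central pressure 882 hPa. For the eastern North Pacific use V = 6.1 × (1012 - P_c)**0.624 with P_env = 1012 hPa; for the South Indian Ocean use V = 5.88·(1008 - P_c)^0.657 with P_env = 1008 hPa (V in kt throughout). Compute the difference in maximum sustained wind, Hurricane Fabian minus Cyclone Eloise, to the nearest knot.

Hurricane Fabian: ΔP = 63; V ≈ 6.1 × 63^0.624 ≈ 80.93 kt.
Cyclone Eloise: ΔP = 126; V ≈ 5.88 × 126^0.657 ≈ 141.03 kt.
Difference ≈ 80.93 − 141.03 = -60.10 → -60 kt.

-60 kt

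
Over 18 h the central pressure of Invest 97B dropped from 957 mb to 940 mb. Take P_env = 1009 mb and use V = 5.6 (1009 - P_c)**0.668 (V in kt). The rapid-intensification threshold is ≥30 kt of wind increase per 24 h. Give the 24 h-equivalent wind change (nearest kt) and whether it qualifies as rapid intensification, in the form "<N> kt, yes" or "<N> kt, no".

V₁: ΔP = 52, V ≈ 5.6 × 52^0.668 ≈ 78.43 kt.
V₂: ΔP = 69, V ≈ 5.6 × 69^0.668 ≈ 94.74 kt.
ΔV over 18 h = 16.31 kt → 24 h equivalent = 16.31 × 24/18 ≈ 21.75 kt.
22 kt < 30 kt ⇒ not rapid intensification.

22 kt, no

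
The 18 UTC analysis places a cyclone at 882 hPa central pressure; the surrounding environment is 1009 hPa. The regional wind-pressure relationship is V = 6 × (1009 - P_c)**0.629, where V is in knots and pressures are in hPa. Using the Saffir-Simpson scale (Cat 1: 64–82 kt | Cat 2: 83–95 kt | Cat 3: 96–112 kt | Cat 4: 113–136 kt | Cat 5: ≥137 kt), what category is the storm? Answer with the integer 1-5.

4

ΔP = 1009 − 882 = 127 hPa.
V ≈ 6 × 127^0.629 = 6 × 21.05 ≈ 126 kt.
126 kt falls in the Category 4 band.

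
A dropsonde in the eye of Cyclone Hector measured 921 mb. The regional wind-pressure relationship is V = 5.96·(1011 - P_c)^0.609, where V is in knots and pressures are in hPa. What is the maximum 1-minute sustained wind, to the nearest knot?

92 kt

ΔP = 1011 − 921 = 90 mb.
90^0.609 ≈ 15.493.
V ≈ 5.96 × 15.493 ≈ 92.3 kt.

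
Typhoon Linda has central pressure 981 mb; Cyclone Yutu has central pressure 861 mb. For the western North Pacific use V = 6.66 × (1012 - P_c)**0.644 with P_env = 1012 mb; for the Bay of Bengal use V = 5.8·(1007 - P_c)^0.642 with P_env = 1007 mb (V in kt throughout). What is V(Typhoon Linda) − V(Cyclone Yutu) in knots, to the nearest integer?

-81 kt

Typhoon Linda: ΔP = 31; V ≈ 6.66 × 31^0.644 ≈ 60.80 kt.
Cyclone Yutu: ΔP = 146; V ≈ 5.8 × 146^0.642 ≈ 142.21 kt.
Difference ≈ 60.80 − 142.21 = -81.41 → -81 kt.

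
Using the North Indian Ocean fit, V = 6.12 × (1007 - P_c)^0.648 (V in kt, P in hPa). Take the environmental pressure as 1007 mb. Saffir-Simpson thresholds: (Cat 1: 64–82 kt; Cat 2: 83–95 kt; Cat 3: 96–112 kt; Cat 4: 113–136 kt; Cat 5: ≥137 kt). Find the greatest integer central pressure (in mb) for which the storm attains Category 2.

Category 2 begins at V = 83 kt.
Required ΔP = (83/6.12)^(1/0.648) = 13.562^1.543 ≈ 55.90 mb.
P_c ≤ 1007 − 55.90 = 951.10, so the highest integer P_c is 951 mb.

951 mb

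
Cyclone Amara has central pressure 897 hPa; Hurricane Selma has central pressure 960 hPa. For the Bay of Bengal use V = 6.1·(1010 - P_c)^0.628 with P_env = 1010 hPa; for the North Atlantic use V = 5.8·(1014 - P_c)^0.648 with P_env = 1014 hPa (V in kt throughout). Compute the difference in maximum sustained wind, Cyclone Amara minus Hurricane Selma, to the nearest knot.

42 kt

Cyclone Amara: ΔP = 113; V ≈ 6.1 × 113^0.628 ≈ 118.76 kt.
Hurricane Selma: ΔP = 54; V ≈ 5.8 × 54^0.648 ≈ 76.92 kt.
Difference ≈ 118.76 − 76.92 = 41.84 → 42 kt.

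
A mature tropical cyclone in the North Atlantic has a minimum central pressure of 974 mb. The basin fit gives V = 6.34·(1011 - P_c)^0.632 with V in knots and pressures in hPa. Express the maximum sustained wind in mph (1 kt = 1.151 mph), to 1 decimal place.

71.5 mph

ΔP = 1011 − 974 = 37 mb.
V ≈ 6.34 × 37^0.632 = 6.34 × 9.797 ≈ 62.114 kt.
62.114 × 1.151 ≈ 71.49 mph → 71.5 mph.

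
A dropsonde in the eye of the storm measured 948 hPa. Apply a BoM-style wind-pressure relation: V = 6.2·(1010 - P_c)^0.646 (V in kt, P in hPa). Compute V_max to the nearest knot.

89 kt

ΔP = 1010 − 948 = 62 hPa.
62^0.646 ≈ 14.384.
V ≈ 6.2 × 14.384 ≈ 89.2 kt.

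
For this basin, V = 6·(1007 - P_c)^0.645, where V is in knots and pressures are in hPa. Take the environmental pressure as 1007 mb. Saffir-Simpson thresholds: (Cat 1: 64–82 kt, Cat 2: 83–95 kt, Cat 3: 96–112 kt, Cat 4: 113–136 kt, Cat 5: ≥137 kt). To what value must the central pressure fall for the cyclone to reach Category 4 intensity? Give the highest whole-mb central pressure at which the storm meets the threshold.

912 mb

Category 4 begins at V = 113 kt.
Required ΔP = (113/6)^(1/0.645) = 18.833^1.550 ≈ 94.76 mb.
P_c ≤ 1007 − 94.76 = 912.24, so the highest integer P_c is 912 mb.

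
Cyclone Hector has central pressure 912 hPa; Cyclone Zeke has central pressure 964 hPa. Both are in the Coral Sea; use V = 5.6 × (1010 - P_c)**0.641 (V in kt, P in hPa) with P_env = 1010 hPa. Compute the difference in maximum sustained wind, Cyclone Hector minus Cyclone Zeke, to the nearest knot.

41 kt

Cyclone Hector: ΔP = 98; V ≈ 5.6 × 98^0.641 ≈ 105.82 kt.
Cyclone Zeke: ΔP = 46; V ≈ 5.6 × 46^0.641 ≈ 65.17 kt.
Difference ≈ 105.82 − 65.17 = 40.65 → 41 kt.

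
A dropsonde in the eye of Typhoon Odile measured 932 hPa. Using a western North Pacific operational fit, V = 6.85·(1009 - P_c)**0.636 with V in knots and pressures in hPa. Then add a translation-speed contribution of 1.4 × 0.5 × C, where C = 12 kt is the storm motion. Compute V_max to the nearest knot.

ΔP = 1009 − 932 = 77 hPa.
77^0.636 ≈ 15.842.
V ≈ 6.85 × 15.842 ≈ 108.5 kt.
Translation term: 1.4 × 0.5 × 12 = 8.4 kt.
Corrected V ≈ 116.9 kt → 117 kt.

117 kt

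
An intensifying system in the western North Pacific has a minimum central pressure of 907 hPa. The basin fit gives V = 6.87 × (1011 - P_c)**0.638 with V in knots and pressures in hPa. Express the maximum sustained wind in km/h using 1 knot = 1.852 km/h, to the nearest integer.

246 km/h

ΔP = 1011 − 907 = 104 hPa.
V ≈ 6.87 × 104^0.638 = 6.87 × 19.358 ≈ 132.992 kt.
132.992 × 1.852 ≈ 246.30 km/h → 246 km/h.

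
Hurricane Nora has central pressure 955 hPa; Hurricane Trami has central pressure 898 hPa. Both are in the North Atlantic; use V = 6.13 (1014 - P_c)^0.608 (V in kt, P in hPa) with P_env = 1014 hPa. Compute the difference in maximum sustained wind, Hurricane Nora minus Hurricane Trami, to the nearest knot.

-37 kt

Hurricane Nora: ΔP = 59; V ≈ 6.13 × 59^0.608 ≈ 73.14 kt.
Hurricane Trami: ΔP = 116; V ≈ 6.13 × 116^0.608 ≈ 110.32 kt.
Difference ≈ 73.14 − 110.32 = -37.18 → -37 kt.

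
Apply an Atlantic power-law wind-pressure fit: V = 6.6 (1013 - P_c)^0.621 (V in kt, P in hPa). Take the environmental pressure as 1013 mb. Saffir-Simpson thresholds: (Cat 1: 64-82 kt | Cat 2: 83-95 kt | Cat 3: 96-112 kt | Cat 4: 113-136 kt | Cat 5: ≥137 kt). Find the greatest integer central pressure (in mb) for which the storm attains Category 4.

916 mb

Category 4 begins at V = 113 kt.
Required ΔP = (113/6.6)^(1/0.621) = 17.121^1.610 ≈ 96.91 mb.
P_c ≤ 1013 − 96.91 = 916.09, so the highest integer P_c is 916 mb.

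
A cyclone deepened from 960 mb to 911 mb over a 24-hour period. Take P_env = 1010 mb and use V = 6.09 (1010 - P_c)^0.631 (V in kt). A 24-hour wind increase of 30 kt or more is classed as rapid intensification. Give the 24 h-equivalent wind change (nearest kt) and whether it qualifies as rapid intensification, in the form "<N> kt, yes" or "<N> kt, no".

V₁: ΔP = 50, V ≈ 6.09 × 50^0.631 ≈ 71.89 kt.
V₂: ΔP = 99, V ≈ 6.09 × 99^0.631 ≈ 110.63 kt.
ΔV over 24 h = 38.74 kt → 24 h equivalent = 38.74 × 24/24 ≈ 38.74 kt.
39 kt ≥ 30 kt ⇒ rapid intensification.

39 kt, yes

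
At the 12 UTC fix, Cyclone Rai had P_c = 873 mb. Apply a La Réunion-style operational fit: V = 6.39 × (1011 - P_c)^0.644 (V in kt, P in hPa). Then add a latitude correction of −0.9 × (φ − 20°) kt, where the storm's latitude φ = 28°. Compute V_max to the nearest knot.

145 kt

ΔP = 1011 − 873 = 138 mb.
138^0.644 ≈ 23.883.
V ≈ 6.39 × 23.883 ≈ 152.6 kt.
Latitude correction: −0.9 × (28 − 20) = -7.2 kt.
Corrected V ≈ 145.4 kt → 145 kt.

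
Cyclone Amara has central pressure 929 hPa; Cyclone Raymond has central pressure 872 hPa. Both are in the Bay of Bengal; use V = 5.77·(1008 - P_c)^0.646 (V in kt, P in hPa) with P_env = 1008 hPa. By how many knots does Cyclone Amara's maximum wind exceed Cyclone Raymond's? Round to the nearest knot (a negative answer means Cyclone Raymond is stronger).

-41 kt

Cyclone Amara: ΔP = 79; V ≈ 5.77 × 79^0.646 ≈ 97.06 kt.
Cyclone Raymond: ΔP = 136; V ≈ 5.77 × 136^0.646 ≈ 137.86 kt.
Difference ≈ 97.06 − 137.86 = -40.80 → -41 kt.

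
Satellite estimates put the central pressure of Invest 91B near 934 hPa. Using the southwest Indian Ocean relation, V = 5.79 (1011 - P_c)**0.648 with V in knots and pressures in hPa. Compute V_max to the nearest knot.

97 kt

ΔP = 1011 − 934 = 77 hPa.
77^0.648 ≈ 16.690.
V ≈ 5.79 × 16.690 ≈ 96.6 kt.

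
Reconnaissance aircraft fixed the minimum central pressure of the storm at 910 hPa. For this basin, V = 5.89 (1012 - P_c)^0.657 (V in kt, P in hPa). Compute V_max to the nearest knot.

123 kt

ΔP = 1012 − 910 = 102 hPa.
102^0.657 ≈ 20.876.
V ≈ 5.89 × 20.876 ≈ 123.0 kt.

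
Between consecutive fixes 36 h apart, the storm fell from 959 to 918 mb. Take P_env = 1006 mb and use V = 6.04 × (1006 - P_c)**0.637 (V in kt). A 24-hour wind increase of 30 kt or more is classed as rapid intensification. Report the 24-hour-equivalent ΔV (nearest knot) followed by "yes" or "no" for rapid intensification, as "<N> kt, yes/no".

23 kt, no

V₁: ΔP = 47, V ≈ 6.04 × 47^0.637 ≈ 70.17 kt.
V₂: ΔP = 88, V ≈ 6.04 × 88^0.637 ≈ 104.63 kt.
ΔV over 36 h = 34.46 kt → 24 h equivalent = 34.46 × 24/36 ≈ 22.97 kt.
23 kt < 30 kt ⇒ not rapid intensification.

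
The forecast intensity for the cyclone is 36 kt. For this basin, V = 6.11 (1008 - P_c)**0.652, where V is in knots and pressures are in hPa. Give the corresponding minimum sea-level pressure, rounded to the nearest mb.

ΔP = (V / 6.11)^(1/0.652) = (36/6.11)^1.534.
36/6.11 = 5.892; 5.892^1.534 ≈ 15.18 mb.
P_c = 1008 − 15.18 = 992.82 ≈ 993 mb.

993 mb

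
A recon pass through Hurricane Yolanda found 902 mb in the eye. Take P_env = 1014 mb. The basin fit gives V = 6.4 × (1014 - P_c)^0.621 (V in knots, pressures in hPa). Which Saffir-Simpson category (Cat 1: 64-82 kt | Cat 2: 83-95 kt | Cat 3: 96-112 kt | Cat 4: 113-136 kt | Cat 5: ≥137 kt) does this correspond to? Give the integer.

4

ΔP = 1014 − 902 = 112 mb.
V ≈ 6.4 × 112^0.621 = 6.4 × 18.73 ≈ 120 kt.
120 kt falls in the Category 4 band.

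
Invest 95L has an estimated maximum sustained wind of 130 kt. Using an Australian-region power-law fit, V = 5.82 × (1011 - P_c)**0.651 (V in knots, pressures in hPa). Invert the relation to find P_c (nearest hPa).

893 hPa

ΔP = (V / 5.82)^(1/0.651) = (130/5.82)^1.536.
130/5.82 = 22.337; 22.337^1.536 ≈ 118.09 hPa.
P_c = 1011 − 118.09 = 892.91 ≈ 893 hPa.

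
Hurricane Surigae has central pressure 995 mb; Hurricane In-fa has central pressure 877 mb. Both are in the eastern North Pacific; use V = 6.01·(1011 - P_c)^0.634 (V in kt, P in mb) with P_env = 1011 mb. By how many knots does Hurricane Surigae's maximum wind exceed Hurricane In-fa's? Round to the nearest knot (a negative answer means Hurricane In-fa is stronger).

-99 kt

Hurricane Surigae: ΔP = 16; V ≈ 6.01 × 16^0.634 ≈ 34.86 kt.
Hurricane In-fa: ΔP = 134; V ≈ 6.01 × 134^0.634 ≈ 134.11 kt.
Difference ≈ 34.86 − 134.11 = -99.25 → -99 kt.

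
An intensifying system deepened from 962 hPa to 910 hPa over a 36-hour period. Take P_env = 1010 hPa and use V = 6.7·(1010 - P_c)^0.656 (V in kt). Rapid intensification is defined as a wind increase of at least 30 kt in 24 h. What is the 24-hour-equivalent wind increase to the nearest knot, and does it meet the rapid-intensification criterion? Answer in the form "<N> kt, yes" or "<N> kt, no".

V₁: ΔP = 48, V ≈ 6.7 × 48^0.656 ≈ 84.91 kt.
V₂: ΔP = 100, V ≈ 6.7 × 100^0.656 ≈ 137.43 kt.
ΔV over 36 h = 52.52 kt → 24 h equivalent = 52.52 × 24/36 ≈ 35.01 kt.
35 kt ≥ 30 kt ⇒ rapid intensification.

35 kt, yes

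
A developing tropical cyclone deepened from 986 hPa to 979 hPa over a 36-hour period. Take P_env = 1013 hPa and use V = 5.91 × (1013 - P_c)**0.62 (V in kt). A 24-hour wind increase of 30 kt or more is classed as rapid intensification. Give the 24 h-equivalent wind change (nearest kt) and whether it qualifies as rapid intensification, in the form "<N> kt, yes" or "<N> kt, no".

V₁: ΔP = 27, V ≈ 5.91 × 27^0.62 ≈ 45.61 kt.
V₂: ΔP = 34, V ≈ 5.91 × 34^0.62 ≈ 52.61 kt.
ΔV over 36 h = 7.00 kt → 24 h equivalent = 7.00 × 24/36 ≈ 4.67 kt.
5 kt < 30 kt ⇒ not rapid intensification.

5 kt, no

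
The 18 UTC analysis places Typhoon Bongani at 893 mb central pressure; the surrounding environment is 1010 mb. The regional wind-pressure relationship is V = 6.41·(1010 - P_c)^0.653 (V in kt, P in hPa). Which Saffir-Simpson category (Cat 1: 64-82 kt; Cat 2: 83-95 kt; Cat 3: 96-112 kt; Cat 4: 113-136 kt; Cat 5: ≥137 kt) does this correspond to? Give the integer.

ΔP = 1010 − 893 = 117 mb.
V ≈ 6.41 × 117^0.653 = 6.41 × 22.41 ≈ 144 kt.
144 kt falls in the Category 5 band.

5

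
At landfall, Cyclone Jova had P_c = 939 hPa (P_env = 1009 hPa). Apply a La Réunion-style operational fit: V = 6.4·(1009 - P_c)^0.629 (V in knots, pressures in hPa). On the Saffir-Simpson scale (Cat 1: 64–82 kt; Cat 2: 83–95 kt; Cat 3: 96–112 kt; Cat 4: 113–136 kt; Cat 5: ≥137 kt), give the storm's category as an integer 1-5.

ΔP = 1009 − 939 = 70 hPa.
V ≈ 6.4 × 70^0.629 = 6.4 × 14.47 ≈ 93 kt.
93 kt falls in the Category 2 band.

2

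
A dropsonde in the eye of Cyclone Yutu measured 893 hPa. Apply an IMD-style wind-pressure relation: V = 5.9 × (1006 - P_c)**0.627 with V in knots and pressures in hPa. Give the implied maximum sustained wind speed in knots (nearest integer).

114 kt

ΔP = 1006 − 893 = 113 hPa.
113^0.627 ≈ 19.377.
V ≈ 5.9 × 19.377 ≈ 114.3 kt.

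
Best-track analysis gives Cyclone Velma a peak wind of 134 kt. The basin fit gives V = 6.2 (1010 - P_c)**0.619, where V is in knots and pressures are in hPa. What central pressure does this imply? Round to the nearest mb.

867 mb

ΔP = (V / 6.2)^(1/0.619) = (134/6.2)^1.616.
134/6.2 = 21.613; 21.613^1.616 ≈ 143.30 mb.
P_c = 1010 − 143.30 = 866.70 ≈ 867 mb.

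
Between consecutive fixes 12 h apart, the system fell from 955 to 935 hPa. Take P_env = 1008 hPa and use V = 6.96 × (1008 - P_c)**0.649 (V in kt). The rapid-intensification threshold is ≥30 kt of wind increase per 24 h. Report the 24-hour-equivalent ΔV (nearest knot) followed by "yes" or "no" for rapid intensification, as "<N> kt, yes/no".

42 kt, yes

V₁: ΔP = 53, V ≈ 6.96 × 53^0.649 ≈ 91.55 kt.
V₂: ΔP = 73, V ≈ 6.96 × 73^0.649 ≈ 112.70 kt.
ΔV over 12 h = 21.15 kt → 24 h equivalent = 21.15 × 24/12 ≈ 42.30 kt.
42 kt ≥ 30 kt ⇒ rapid intensification.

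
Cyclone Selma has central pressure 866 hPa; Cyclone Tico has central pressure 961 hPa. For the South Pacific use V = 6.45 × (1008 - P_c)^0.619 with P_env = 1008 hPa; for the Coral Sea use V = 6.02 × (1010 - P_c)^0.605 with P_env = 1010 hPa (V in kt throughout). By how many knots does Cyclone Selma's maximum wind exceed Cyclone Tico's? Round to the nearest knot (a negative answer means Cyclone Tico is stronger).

Cyclone Selma: ΔP = 142; V ≈ 6.45 × 142^0.619 ≈ 138.62 kt.
Cyclone Tico: ΔP = 49; V ≈ 6.02 × 49^0.605 ≈ 63.41 kt.
Difference ≈ 138.62 − 63.41 = 75.21 → 75 kt.

75 kt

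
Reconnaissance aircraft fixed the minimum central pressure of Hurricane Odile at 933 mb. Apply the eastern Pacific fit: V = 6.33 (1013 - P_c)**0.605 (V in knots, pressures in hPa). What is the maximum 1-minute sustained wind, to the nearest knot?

ΔP = 1013 − 933 = 80 mb.
80^0.605 ≈ 14.170.
V ≈ 6.33 × 14.170 ≈ 89.7 kt.

90 kt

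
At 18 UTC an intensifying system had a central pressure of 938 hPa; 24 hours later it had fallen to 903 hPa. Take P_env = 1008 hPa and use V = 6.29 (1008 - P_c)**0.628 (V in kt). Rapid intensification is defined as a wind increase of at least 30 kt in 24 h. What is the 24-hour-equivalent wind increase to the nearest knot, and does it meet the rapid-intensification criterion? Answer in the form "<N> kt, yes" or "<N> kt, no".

V₁: ΔP = 70, V ≈ 6.29 × 70^0.628 ≈ 90.65 kt.
V₂: ΔP = 105, V ≈ 6.29 × 105^0.628 ≈ 116.94 kt.
ΔV over 24 h = 26.29 kt → 24 h equivalent = 26.29 × 24/24 ≈ 26.29 kt.
26 kt < 30 kt ⇒ not rapid intensification.

26 kt, no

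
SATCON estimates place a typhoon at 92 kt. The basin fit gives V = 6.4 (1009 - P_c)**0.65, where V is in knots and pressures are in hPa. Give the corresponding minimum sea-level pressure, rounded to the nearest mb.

949 mb

ΔP = (V / 6.4)^(1/0.65) = (92/6.4)^1.538.
92/6.4 = 14.375; 14.375^1.538 ≈ 60.39 mb.
P_c = 1009 − 60.39 = 948.61 ≈ 949 mb.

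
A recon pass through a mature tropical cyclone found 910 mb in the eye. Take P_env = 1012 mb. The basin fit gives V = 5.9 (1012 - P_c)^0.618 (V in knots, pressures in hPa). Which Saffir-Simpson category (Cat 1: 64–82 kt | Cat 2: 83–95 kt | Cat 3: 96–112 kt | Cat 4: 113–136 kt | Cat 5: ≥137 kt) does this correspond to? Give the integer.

3

ΔP = 1012 − 910 = 102 mb.
V ≈ 5.9 × 102^0.618 = 5.9 × 17.43 ≈ 103 kt.
103 kt falls in the Category 3 band.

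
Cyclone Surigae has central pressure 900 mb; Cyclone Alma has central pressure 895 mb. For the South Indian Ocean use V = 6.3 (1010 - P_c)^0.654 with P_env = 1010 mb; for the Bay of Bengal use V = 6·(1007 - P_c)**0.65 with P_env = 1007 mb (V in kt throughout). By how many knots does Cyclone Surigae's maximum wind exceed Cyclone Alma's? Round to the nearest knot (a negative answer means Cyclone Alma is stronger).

7 kt

Cyclone Surigae: ΔP = 110; V ≈ 6.3 × 110^0.654 ≈ 136.27 kt.
Cyclone Alma: ΔP = 112; V ≈ 6 × 112^0.65 ≈ 128.87 kt.
Difference ≈ 136.27 − 128.87 = 7.40 → 7 kt.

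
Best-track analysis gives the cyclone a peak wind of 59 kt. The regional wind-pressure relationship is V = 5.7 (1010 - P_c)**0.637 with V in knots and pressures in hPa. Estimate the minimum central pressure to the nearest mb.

ΔP = (V / 5.7)^(1/0.637) = (59/5.7)^1.570.
59/5.7 = 10.351; 10.351^1.570 ≈ 39.21 mb.
P_c = 1010 − 39.21 = 970.79 ≈ 971 mb.

971 mb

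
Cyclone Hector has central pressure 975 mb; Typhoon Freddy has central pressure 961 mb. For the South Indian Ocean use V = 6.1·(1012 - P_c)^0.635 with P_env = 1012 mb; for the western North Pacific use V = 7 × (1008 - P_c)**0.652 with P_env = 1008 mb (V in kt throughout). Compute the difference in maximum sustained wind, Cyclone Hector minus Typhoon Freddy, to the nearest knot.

-26 kt

Cyclone Hector: ΔP = 37; V ≈ 6.1 × 37^0.635 ≈ 60.41 kt.
Typhoon Freddy: ΔP = 47; V ≈ 7 × 47^0.652 ≈ 86.16 kt.
Difference ≈ 60.41 − 86.16 = -25.75 → -26 kt.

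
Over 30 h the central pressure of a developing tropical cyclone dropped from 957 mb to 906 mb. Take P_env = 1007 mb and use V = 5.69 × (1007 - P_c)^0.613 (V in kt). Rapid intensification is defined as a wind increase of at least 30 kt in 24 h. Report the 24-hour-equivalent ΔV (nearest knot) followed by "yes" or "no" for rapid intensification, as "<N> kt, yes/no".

27 kt, no

V₁: ΔP = 50, V ≈ 5.69 × 50^0.613 ≈ 62.60 kt.
V₂: ΔP = 101, V ≈ 5.69 × 101^0.613 ≈ 96.33 kt.
ΔV over 30 h = 33.73 kt → 24 h equivalent = 33.73 × 24/30 ≈ 26.98 kt.
27 kt < 30 kt ⇒ not rapid intensification.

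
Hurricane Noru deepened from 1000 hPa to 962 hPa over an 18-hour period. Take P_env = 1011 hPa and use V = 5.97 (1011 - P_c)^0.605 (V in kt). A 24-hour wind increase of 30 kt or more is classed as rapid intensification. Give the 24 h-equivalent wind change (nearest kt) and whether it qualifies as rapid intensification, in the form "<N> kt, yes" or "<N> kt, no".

V₁: ΔP = 11, V ≈ 5.97 × 11^0.605 ≈ 25.47 kt.
V₂: ΔP = 49, V ≈ 5.97 × 49^0.605 ≈ 62.88 kt.
ΔV over 18 h = 37.41 kt → 24 h equivalent = 37.41 × 24/18 ≈ 49.88 kt.
50 kt ≥ 30 kt ⇒ rapid intensification.

50 kt, yes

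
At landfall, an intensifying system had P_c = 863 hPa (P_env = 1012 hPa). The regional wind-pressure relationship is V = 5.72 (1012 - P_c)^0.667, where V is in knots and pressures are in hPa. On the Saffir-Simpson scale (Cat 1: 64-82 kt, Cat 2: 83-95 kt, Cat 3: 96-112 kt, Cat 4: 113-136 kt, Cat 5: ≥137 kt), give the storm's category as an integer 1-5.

5

ΔP = 1012 − 863 = 149 hPa.
V ≈ 5.72 × 149^0.667 = 5.72 × 28.15 ≈ 161 kt.
161 kt falls in the Category 5 band.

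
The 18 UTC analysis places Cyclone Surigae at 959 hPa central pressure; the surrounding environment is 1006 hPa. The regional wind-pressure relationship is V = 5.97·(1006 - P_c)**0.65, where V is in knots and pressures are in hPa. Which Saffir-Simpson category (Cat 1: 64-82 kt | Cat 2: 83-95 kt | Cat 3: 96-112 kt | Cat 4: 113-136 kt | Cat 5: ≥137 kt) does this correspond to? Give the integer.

1

ΔP = 1006 − 959 = 47 hPa.
V ≈ 5.97 × 47^0.65 = 5.97 × 12.21 ≈ 73 kt.
73 kt falls in the Category 1 band.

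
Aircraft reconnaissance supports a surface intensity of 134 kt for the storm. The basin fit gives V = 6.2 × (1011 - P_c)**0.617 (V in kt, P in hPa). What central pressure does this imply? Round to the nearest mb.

865 mb

ΔP = (V / 6.2)^(1/0.617) = (134/6.2)^1.621.
134/6.2 = 21.613; 21.613^1.621 ≈ 145.62 mb.
P_c = 1011 − 145.62 = 865.38 ≈ 865 mb.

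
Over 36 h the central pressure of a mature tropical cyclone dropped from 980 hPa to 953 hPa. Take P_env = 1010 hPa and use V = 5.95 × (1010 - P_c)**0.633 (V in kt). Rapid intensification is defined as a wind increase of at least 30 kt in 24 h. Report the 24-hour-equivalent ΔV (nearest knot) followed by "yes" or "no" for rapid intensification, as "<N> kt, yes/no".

17 kt, no

V₁: ΔP = 30, V ≈ 5.95 × 30^0.633 ≈ 51.23 kt.
V₂: ΔP = 57, V ≈ 5.95 × 57^0.633 ≈ 76.91 kt.
ΔV over 36 h = 25.68 kt → 24 h equivalent = 25.68 × 24/36 ≈ 17.12 kt.
17 kt < 30 kt ⇒ not rapid intensification.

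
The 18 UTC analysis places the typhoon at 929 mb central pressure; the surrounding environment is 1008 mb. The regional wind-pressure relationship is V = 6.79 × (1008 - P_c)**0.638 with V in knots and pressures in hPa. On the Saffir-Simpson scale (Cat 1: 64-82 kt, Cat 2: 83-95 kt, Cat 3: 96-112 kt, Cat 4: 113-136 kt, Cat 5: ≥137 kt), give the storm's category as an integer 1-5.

ΔP = 1008 − 929 = 79 mb.
V ≈ 6.79 × 79^0.638 = 6.79 × 16.24 ≈ 110 kt.
110 kt falls in the Category 3 band.

3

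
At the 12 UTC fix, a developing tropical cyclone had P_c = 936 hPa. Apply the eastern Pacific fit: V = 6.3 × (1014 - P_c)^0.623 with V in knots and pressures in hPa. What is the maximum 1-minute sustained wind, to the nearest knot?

ΔP = 1014 − 936 = 78 hPa.
78^0.623 ≈ 15.093.
V ≈ 6.3 × 15.093 ≈ 95.1 kt.

95 kt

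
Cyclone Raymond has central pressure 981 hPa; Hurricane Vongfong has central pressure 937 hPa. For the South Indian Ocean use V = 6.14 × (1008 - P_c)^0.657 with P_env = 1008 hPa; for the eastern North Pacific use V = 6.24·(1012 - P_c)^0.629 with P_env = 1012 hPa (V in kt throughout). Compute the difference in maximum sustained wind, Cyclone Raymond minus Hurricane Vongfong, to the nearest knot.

-41 kt

Cyclone Raymond: ΔP = 27; V ≈ 6.14 × 27^0.657 ≈ 53.53 kt.
Hurricane Vongfong: ΔP = 75; V ≈ 6.24 × 75^0.629 ≈ 94.32 kt.
Difference ≈ 53.53 − 94.32 = -40.79 → -41 kt.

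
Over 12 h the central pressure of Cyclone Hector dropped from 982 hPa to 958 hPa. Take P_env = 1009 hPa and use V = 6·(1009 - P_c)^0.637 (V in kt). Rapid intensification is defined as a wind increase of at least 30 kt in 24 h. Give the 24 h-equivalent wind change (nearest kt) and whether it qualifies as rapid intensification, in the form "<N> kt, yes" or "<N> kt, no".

V₁: ΔP = 27, V ≈ 6 × 27^0.637 ≈ 48.97 kt.
V₂: ΔP = 51, V ≈ 6 × 51^0.637 ≈ 73.43 kt.
ΔV over 12 h = 24.46 kt → 24 h equivalent = 24.46 × 24/12 ≈ 48.92 kt.
49 kt ≥ 30 kt ⇒ rapid intensification.

49 kt, yes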